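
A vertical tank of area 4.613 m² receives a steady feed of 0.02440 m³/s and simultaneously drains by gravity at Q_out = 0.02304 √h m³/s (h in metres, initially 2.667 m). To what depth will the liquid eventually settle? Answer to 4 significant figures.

A dh/dt = Q_in − 0.02304 √h. Steady state requires inflow = outflow:
Q_in = 0.02304 √h_ss ⇒ √h_ss = 0.02440/0.02304 = 1.05903.
h_ss = 1.05903² = 1.12154 m. (Since h₀ = 2.667 m > h_ss, the level will fall toward this value.)

1.122 m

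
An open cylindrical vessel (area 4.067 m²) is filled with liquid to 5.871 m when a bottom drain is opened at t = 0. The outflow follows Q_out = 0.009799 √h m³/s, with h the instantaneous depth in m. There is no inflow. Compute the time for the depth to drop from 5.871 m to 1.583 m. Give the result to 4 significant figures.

966.9 s

A dh/dt = −Q_out = −0.009799 √h.
Separate and integrate: 2(√h − √h₀) = −(0.009799/A) t.
t = 2A(√h₀ − √h)/0.009799 = 2·4.067·(√5.871 − √1.583)/0.009799
  = 8.13400 × (2.42301 − 1.25817) / 0.009799 = 966.917 s.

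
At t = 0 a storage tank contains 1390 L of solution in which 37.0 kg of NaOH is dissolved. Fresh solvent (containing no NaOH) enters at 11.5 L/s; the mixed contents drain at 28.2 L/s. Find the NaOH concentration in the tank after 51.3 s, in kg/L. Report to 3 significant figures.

Let m(t) be the amount of NaOH. Volume: V(t) = V₀ + (Q_in − Q_out) t = 1390 − 16.700 t; V(51.3) = 533.29 L.
Solute balance: dm/dt = 0 − Q_out C = −Q_out m/V(t).
Separate: dm/m = −Q_out dt/V(t) ⇒ ln(m/m₀) = −(Q_out/(Q_in−Q_out)) ln(V/V₀).
m = m₀ (V₀/V)^(Q_out/(Q_in−Q_out)) = 37.0 × (1390/533.29)^(-1.6886) = 7.3392 kg.
C = m/V = 7.3392/533.29 = 0.013762 kg/L.

0.0138 kg/L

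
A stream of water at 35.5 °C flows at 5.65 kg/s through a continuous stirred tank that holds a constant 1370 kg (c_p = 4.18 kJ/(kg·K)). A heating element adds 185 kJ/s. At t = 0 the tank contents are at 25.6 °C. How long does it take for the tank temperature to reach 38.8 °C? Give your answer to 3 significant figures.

331 s

Unsteady energy balance on the tank contents: M c_p dT/dt = ṁ c_p (T_in − T) + 185.
τ = M/ṁ = 242.48 s; T_ss = T_in + Q̇/(ṁ c_p) = 43.333 °C.
T(t) = T_ss + (T₀ − T_ss) e^(−t/τ). Set T = 38.8:
e^(−t/τ) = (38.8 − 43.333)/(25.6 − 43.333) = 0.25564
t = −242.48 · ln(0.25564) = 330.74 s.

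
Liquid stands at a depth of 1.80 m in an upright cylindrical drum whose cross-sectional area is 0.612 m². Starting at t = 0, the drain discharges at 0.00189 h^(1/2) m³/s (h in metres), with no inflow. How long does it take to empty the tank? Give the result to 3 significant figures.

869 s

A dh/dt = −Q_out = −0.00189 √h.
This is separable: 2 d(√h)/dt = −0.00189/A, so √h = √h₀ − (0.00189/(2A)) t.
Set h = 0: 2√h₀ = (0.00189/A) t_empty ⇒ t_empty = 2A√h₀/0.00189.
t_empty = 2·0.612·√1.80/0.00189 = 1.2240·1.3416/0.00189 = 868.87 s.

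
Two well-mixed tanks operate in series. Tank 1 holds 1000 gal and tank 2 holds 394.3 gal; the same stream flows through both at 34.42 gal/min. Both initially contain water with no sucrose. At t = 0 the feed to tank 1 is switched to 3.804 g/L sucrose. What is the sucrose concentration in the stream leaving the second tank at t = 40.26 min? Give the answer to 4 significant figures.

2.307 g/L

Species balance on tank i: dCᵢ/dt = (Cᵢ₋₁ − Cᵢ)/τᵢ with τᵢ = Vᵢ/Q.
τ₁ = 1000/34.42 = 29.0529 min; τ₂ = 394.3/34.42 = 11.4555 min.
Solving the cascade with C₁(0)=C₂(0)=0 gives C₂(t) = C_in[1 − (τ₁ e^(−t/τ₁) − τ₂ e^(−t/τ₂))/(τ₁ − τ₂)].
At t = 40.26: e^(−t/τ₁) = 0.250136, e^(−t/τ₂) = 0.0297641.
C₂ = 3.804·[1 − (29.0529·0.250136 − 11.4555·0.0297641)/(17.5973)] = 3.804·0.606405 = 2.30677 g/L.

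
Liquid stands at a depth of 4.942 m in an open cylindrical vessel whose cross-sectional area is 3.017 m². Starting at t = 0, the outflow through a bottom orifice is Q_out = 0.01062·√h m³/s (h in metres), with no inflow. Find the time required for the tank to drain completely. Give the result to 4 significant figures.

1263 s

With no inflow, A dh/dt = −0.01062 √h.
∫ h^(−1/2) dh = −(0.01062/A) ∫ dt, giving 2√h = 2√h₀ − (0.01062/A) t.
Tank is empty when √h = 0: t_empty = 2A√h₀/0.01062.
t_empty = 2·3.017·√4.942/0.01062 = 6.03400·2.22306/0.01062 = 1263.08 s.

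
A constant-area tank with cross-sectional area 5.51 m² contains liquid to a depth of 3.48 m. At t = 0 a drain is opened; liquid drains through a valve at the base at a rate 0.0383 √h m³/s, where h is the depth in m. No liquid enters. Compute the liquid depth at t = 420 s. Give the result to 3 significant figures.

0.165 m

Volume balance on the tank: A dh/dt = −0.0383 √h.
This is separable: 2 d(√h)/dt = −0.0383/A, so √h = √h₀ − (0.0383/(2A)) t.
√h = √3.48 − 0.0383·420/(2·5.51) = 1.8655 − 1.4597 = 0.40577.
h = 0.40577² = 0.16465 m.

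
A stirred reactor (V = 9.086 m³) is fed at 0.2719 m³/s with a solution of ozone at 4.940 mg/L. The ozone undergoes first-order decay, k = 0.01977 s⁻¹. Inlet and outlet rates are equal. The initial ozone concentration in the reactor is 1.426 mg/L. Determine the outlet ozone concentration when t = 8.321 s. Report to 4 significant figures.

1.951 mg/L

Species balance: V dC/dt = Q C_in − Q C − k V C.
This is linear with rate a = Q/V + k = 0.0496952 s⁻¹.
C_ss = Q C_in/(Q + kV) = 2.97474 mg/L; C(t) = C_ss + (C₀ − C_ss) e^(−a t).
C(8.321) = 2.97474 + (-1.54874)·e^(−0.0496952·8.321) = 2.97474 + (-1.54874)·0.661323 = 1.95052 mg/L.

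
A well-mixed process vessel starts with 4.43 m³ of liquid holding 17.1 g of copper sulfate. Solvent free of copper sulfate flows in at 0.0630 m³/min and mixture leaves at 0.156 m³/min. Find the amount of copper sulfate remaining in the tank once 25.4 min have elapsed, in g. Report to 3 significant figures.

Total volume: dV/dt = Q_in − Q_out = -0.093000 m³/min, so V(t) = 4.43 − 0.093000 t and V(25.4) = 2.0678 m³.
Species balance (pure solvent in): dm/dt = −Q_out · m/V(t).
dm/m = −Q_out dt/(V₀ − 0.093000 t); integrating gives ln(m/m₀) = −(Q_out/(Q_in−Q_out)) ln(V/V₀).
m = m₀ (V₀/V)^(Q_out/(Q_in−Q_out)) = 17.1 × (4.43/2.0678)^(-1.6774) = 4.7637 g.

4.76 g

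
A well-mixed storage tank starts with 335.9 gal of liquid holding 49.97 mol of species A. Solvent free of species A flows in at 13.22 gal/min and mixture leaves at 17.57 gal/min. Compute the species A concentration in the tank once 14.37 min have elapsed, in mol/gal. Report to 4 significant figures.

0.07957 mol/gal

Total volume: dV/dt = Q_in − Q_out = -4.35000 gal/min, so V(t) = 335.9 − 4.35000 t and V(14.37) = 273.390 gal.
Species balance (pure solvent in): dm/dt = −Q_out · m/V(t).
dm/m = −Q_out dt/(V₀ − 4.35000 t); integrating gives ln(m/m₀) = −(Q_out/(Q_in−Q_out)) ln(V/V₀).
m = m₀ (V₀/V)^(Q_out/(Q_in−Q_out)) = 49.97 × (335.9/273.390)^(-4.03908) = 21.7525 mol.
C = m/V = 21.7525/273.390 = 0.0795655 mol/gal.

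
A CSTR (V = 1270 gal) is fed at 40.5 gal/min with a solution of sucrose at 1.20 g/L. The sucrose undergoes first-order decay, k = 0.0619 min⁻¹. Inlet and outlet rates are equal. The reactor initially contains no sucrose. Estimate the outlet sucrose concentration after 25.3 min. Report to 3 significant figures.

V dC/dt = Q(C_in − C) − k V C.
This is linear with rate a = Q/V + k = 0.093790 min⁻¹.
C_ss = Q C_in/(Q + kV) = 0.40802 g/L; C(t) = C_ss + (C₀ − C_ss) e^(−a t).
C(25.3) = 0.40802 + (-0.40802)·e^(−0.093790·25.3) = 0.40802 + (-0.40802)·0.093212 = 0.36998 g/L.

0.370 g/L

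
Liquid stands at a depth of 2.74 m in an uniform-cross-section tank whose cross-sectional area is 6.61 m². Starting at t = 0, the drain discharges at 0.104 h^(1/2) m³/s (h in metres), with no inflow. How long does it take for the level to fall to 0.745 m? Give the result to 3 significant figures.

Mass balance (ρ constant): A dh/dt = −0.104 √h.
∫ h^(−1/2) dh = −(0.104/A) ∫ dt, giving 2√h = 2√h₀ − (0.104/A) t.
t = 2A(√h₀ − √h)/0.104 = 2·6.61·(√2.74 − √0.745)/0.104
  = 13.220 × (1.6553 − 0.86313) / 0.104 = 100.70 s.

101 s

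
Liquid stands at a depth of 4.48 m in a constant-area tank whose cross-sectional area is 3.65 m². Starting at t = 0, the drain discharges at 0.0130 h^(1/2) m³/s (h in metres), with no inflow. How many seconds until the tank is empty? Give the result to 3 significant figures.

Mass balance (ρ constant): A dh/dt = −0.0130 √h.
∫ h^(−1/2) dh = −(0.0130/A) ∫ dt, giving 2√h = 2√h₀ − (0.0130/A) t.
Tank is empty when √h = 0: t_empty = 2A√h₀/0.0130.
t_empty = 2·3.65·√4.48/0.0130 = 7.3000·2.1166/0.0130 = 1188.6 s.

1190 s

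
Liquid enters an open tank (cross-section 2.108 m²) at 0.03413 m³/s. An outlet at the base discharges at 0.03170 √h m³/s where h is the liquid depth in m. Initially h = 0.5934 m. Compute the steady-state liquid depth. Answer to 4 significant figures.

1.159 m

A dh/dt = Q_in − 0.03170 √h. Steady state requires inflow = outflow:
Q_in = 0.03170 √h_ss ⇒ √h_ss = 0.03413/0.03170 = 1.07666.
h_ss = 1.07666² = 1.15919 m. (Since h₀ = 0.5934 m < h_ss, the level will rise toward this value.)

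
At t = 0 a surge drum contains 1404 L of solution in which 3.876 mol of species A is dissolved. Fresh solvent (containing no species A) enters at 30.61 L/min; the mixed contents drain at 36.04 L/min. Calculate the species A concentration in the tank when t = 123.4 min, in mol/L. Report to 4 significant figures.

7.128e-05 mol/L

Total volume: dV/dt = Q_in − Q_out = -5.43000 L/min, so V(t) = 1404 − 5.43000 t and V(123.4) = 733.938 L.
Solute balance: dm/dt = 0 − Q_out C = −Q_out m/V(t).
Separate: dm/m = −Q_out dt/V(t) ⇒ ln(m/m₀) = −(Q_out/(Q_in−Q_out)) ln(V/V₀).
m = m₀ (V₀/V)^(Q_out/(Q_in−Q_out)) = 3.876 × (1404/733.938)^(-6.63720) = 0.0523158 mol.
C = m/V = 0.0523158/733.938 = 7.12810e-05 mol/L.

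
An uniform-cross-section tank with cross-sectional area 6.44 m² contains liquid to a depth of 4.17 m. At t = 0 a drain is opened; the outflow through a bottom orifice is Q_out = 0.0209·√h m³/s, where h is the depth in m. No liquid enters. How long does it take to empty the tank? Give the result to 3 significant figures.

1260 s

With no inflow, A dh/dt = −0.0209 √h.
Separate and integrate: 2(√h − √h₀) = −(0.0209/A) t.
Tank is empty when √h = 0: t_empty = 2A√h₀/0.0209.
t_empty = 2·6.44·√4.17/0.0209 = 12.880·2.0421/0.0209 = 1258.5 s.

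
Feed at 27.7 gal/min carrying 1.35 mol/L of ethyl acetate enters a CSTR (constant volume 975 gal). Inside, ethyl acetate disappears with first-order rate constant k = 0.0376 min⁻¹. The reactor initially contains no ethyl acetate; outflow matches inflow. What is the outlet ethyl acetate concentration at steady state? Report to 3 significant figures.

0.581 mol/L

V dC/dt = Q(C_in − C) − k V C.
At steady state: 0 = Q C_in − (Q + kV) C_ss, so C_ss = Q C_in/(Q + kV).
C_ss = 27.7·1.35/(27.7 + 0.0376·975) = 37.395/64.360 = 0.58103 mol/L.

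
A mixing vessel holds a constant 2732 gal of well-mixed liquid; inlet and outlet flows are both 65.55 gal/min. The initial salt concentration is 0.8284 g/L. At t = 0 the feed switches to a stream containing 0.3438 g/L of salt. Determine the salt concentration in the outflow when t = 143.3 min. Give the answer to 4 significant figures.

0.3594 g/L

Unsteady species balance (constant V, well mixed): V dC/dt = Q(C_in − C).
Time constant τ = V/Q = 2732/65.55 = 41.6781 min.
Integrating: C(t) = C_in + (C₀ − C_in) e^(−t/τ).
C(143.3) = 0.3438 + (0.8284 − 0.3438)·e^(−143.3/41.6781) = 0.3438 + (0.484600)·0.0321207 = 0.359366 g/L.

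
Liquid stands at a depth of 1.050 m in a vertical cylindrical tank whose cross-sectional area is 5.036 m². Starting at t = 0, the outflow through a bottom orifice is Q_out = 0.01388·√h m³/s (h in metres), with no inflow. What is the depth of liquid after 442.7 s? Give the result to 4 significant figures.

A dh/dt = −Q_out = −0.01388 √h.
Separate and integrate: 2(√h − √h₀) = −(0.01388/A) t.
√h = √1.050 − 0.01388·442.7/(2·5.036) = 1.02470 − 0.610075 = 0.414620.
h = 0.414620² = 0.171910 m.

0.1719 m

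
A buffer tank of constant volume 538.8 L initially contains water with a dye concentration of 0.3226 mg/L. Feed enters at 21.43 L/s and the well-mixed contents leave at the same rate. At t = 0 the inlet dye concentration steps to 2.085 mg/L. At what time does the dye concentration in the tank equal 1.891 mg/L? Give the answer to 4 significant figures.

55.48 s

Transient balance on the dissolved component: V dC/dt = Q(C_in − C), so τ = V/Q = 25.1423 s.
C(t) = C_in + (C₀ − C_in) e^(−t/τ). Set C = 1.891 and solve for t:
e^(−t/τ) = (C − C_in)/(C₀ − C_in) = (1.891 − 2.085)/(0.3226 − 2.085) = 0.110077
t = −τ ln(…) = 25.1423 × 2.20657 = 55.4784 s.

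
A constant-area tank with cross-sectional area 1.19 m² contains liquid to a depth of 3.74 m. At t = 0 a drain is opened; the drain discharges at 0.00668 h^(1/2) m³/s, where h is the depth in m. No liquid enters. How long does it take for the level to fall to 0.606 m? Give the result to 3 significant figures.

412 s

A dh/dt = −Q_out = −0.00668 √h.
This is separable: 2 d(√h)/dt = −0.00668/A, so √h = √h₀ − (0.00668/(2A)) t.
t = 2A(√h₀ − √h)/0.00668 = 2·1.19·(√3.74 − √0.606)/0.00668
  = 2.3800 × (1.9339 − 0.77846) / 0.00668 = 411.67 s.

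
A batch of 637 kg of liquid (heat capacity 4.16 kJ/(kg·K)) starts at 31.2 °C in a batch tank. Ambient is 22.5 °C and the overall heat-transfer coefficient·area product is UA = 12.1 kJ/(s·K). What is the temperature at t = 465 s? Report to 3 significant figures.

M c_p dT/dt = −UA(T − T_amb).
dT/dt = (T_ss − T)/τ with T_ss = T_amb = 22.500 °C, τ = M c_p/UA = 637·4.16/12.1 = 219.00 s.
T approaches T_ss exponentially: T(t) = T_ss + (T₀ − T_ss) e^(−t/τ).
T(465) = 22.500 + (8.7000)·0.11964 = 23.541 °C.

23.5 °C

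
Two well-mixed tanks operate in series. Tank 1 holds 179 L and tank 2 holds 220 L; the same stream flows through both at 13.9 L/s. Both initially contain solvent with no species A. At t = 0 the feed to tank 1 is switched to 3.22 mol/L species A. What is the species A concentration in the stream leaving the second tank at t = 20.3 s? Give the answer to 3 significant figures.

1.33 mol/L

Species balance on tank i: dCᵢ/dt = (Cᵢ₋₁ − Cᵢ)/τᵢ with τᵢ = Vᵢ/Q.
τ₁ = 179/13.9 = 12.878 s; τ₂ = 220/13.9 = 15.827 s.
Solving the cascade with C₁(0)=C₂(0)=0 gives C₂(t) = C_in[1 − (τ₁ e^(−t/τ₁) − τ₂ e^(−t/τ₂))/(τ₁ − τ₂)].
At t = 20.3: e^(−t/τ₁) = 0.20672, e^(−t/τ₂) = 0.27732.
C₂ = 3.22·[1 − (12.878·0.20672 − 15.827·0.27732)/(-2.9496)] = 3.22·0.41448 = 1.3346 mol/L.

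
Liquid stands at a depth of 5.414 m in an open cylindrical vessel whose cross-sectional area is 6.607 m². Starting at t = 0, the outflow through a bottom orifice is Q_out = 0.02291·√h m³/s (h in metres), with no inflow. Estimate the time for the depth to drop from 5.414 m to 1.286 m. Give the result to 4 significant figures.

688.0 s

With no inflow, A dh/dt = −0.02291 √h.
∫ h^(−1/2) dh = −(0.02291/A) ∫ dt, giving 2√h = 2√h₀ − (0.02291/A) t.
t = 2A(√h₀ − √h)/0.02291 = 2·6.607·(√5.414 − √1.286)/0.02291
  = 13.2140 × (2.32680 − 1.13402) / 0.02291 = 687.971 s.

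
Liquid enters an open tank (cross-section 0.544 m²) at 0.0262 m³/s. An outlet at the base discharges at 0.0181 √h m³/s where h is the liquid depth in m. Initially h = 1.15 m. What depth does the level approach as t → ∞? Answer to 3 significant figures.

A dh/dt = Q_in − 0.0181 √h. Steady state requires inflow = outflow:
Q_in = 0.0181 √h_ss ⇒ √h_ss = 0.0262/0.0181 = 1.4475.
h_ss = 1.4475² = 2.0953 m. (Since h₀ = 1.15 m < h_ss, the level will rise toward this value.)

2.10 m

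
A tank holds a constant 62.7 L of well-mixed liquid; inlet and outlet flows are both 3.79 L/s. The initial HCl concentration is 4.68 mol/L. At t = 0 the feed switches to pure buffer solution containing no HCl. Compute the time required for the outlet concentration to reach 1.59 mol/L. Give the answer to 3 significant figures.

Species balance: V dC/dt = Q(C_in − C) ⇒ τ = V/Q = 16.544 s.
C(t) = C_in + (C₀ − C_in) e^(−t/τ). Set C = 1.59 and solve for t:
e^(−t/τ) = (C − C_in)/(C₀ − C_in) = (1.59 − 0)/(4.68 − 0) = 0.33974
t = −τ ln(…) = 16.544 × 1.0796 = 17.860 s.

17.9 s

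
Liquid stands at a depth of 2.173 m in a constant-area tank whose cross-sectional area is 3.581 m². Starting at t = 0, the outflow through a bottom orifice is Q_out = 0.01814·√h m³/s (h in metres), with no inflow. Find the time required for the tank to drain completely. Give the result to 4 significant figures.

With no inflow, A dh/dt = −0.01814 √h.
This is separable: 2 d(√h)/dt = −0.01814/A, so √h = √h₀ − (0.01814/(2A)) t.
Tank is empty when √h = 0: t_empty = 2A√h₀/0.01814.
t_empty = 2·3.581·√2.173/0.01814 = 7.16200·1.47411/0.01814 = 582.005 s.

582.0 s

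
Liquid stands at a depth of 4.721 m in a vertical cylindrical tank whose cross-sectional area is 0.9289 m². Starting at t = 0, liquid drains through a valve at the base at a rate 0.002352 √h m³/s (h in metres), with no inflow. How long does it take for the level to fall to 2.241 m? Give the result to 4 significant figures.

With no inflow, A dh/dt = −0.002352 √h.
∫ h^(−1/2) dh = −(0.002352/A) ∫ dt, giving 2√h = 2√h₀ − (0.002352/A) t.
t = 2A(√h₀ − √h)/0.002352 = 2·0.9289·(√4.721 − √2.241)/0.002352
  = 1.85780 × (2.17279 − 1.49700) / 0.002352 = 533.793 s.

533.8 s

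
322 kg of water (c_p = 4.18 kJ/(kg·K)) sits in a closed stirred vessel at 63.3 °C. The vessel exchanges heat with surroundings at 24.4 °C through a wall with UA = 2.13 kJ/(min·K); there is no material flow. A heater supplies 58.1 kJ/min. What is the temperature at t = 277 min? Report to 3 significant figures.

M c_p dT/dt = −UA(T − T_amb) + Q̇.
dT/dt = (T_ss − T)/τ with T_ss = T_amb + Q̇/UA = 24.4 + 58.1/2.13 = 51.677 °C, τ = M c_p/UA = 322·4.18/2.13 = 631.91 min.
T approaches T_ss exponentially: T(t) = T_ss + (T₀ − T_ss) e^(−t/τ).
T(277) = 51.677 + (11.623)·0.64510 = 59.175 °C.

59.2 °C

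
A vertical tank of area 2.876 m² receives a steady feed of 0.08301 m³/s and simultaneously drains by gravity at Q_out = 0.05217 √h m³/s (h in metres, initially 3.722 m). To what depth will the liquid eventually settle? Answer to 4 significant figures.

2.532 m

A dh/dt = Q_in − 0.05217 √h. Steady state requires inflow = outflow:
Q_in = 0.05217 √h_ss ⇒ √h_ss = 0.08301/0.05217 = 1.59114.
h_ss = 1.59114² = 2.53174 m. (Since h₀ = 3.722 m > h_ss, the level will fall toward this value.)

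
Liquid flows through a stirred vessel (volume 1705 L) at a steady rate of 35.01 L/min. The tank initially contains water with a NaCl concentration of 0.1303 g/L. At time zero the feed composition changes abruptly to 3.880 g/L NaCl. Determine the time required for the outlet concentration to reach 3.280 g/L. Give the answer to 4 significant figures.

89.24 min

Species balance on the tank: V dC/dt = Q(C_in − C), so τ = V/Q = 48.7004 min.
C(t) = C_in + (C₀ − C_in) e^(−t/τ). Set C = 3.280 and solve for t:
e^(−t/τ) = (C − C_in)/(C₀ − C_in) = (3.280 − 3.880)/(0.1303 − 3.880) = 0.160013
t = −τ ln(…) = 48.7004 × 1.83250 = 89.2435 min.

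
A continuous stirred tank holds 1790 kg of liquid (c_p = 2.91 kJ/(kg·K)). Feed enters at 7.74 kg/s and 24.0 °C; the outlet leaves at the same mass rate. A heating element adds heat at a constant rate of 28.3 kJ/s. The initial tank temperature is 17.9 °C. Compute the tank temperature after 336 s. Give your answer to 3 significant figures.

23.5 °C

M c_p dT/dt = ṁ c_p (T_in − T) + Q̇.
τ = M/ṁ = 231.27 s; T_ss = T_in + Q̇/(ṁ c_p) = 24.0 + 28.3/(7.74·2.91) = 25.256 °C.
Integrating: T(t) = T_ss + (T₀ − T_ss) e^(−t/τ).
T(336) = 25.256 + (-7.3565)·e^(−336/231.27) = 25.256 + (-7.3565)·0.23390 = 23.536 °C.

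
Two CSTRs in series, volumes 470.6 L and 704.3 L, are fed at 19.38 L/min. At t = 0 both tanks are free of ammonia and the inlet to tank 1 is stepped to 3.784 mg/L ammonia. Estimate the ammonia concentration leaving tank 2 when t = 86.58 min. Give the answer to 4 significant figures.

Time constants: τᵢ = Vᵢ/Q for each well-mixed tank.
τ₁ = 470.6/19.38 = 24.2828 min; τ₂ = 704.3/19.38 = 36.3416 min.
Tank 1: C₁ = C_in(1 − e^(−t/τ₁)). Tank 2 (τ₁ ≠ τ₂): C₂ = C_in[1 − (τ₁ e^(−t/τ₁) − τ₂ e^(−t/τ₂))/(τ₁ − τ₂)].
At t = 86.58: e^(−t/τ₁) = 0.0282831, e^(−t/τ₂) = 0.0923292.
C₂ = 3.784·[1 − (24.2828·0.0282831 − 36.3416·0.0923292)/(-12.0588)] = 3.784·0.778701 = 2.94661 mg/L.

2.947 mg/L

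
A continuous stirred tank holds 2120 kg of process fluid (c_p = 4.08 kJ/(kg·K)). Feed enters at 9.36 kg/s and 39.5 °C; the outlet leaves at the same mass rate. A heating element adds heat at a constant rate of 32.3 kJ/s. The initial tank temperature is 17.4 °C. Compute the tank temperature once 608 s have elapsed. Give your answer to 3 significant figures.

First-law balance (no shaft work): M c_p dT/dt = ṁ c_p (T_in − T) + 32.3.
τ = M/ṁ = 226.50 s; T_ss = T_in + Q̇/(ṁ c_p) = 39.5 + 32.3/(9.36·4.08) = 40.346 °C.
Solution: T(t) = T_ss + (T₀ − T_ss) e^(−t/τ).
T(608) = 40.346 + (-22.946)·e^(−608/226.50) = 40.346 + (-22.946)·0.068264 = 38.779 °C.

38.8 °C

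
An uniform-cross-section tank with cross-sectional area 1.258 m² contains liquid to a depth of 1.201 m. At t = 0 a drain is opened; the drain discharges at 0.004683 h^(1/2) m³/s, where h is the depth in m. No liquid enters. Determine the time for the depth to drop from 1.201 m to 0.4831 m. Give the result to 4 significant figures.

215.4 s

With no inflow, A dh/dt = −0.004683 √h.
∫ h^(−1/2) dh = −(0.004683/A) ∫ dt, giving 2√h = 2√h₀ − (0.004683/A) t.
t = 2A(√h₀ − √h)/0.004683 = 2·1.258·(√1.201 − √0.4831)/0.004683
  = 2.51600 × (1.09590 − 0.695054) / 0.004683 = 215.360 s.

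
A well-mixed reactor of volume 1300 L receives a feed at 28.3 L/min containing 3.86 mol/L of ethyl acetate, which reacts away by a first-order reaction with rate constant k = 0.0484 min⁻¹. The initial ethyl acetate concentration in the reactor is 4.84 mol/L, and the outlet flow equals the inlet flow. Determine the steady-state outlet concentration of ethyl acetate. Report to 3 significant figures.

Accumulation = in − out − consumed: V dC/dt = Q C_in − Q C − k V C.
Steady state (dC/dt = 0): C_ss = Q C_in/(Q + kV) = C_in/(1 + kV/Q).
C_ss = 28.3·3.86/(28.3 + 0.0484·1300) = 109.24/91.220 = 1.1975 mol/L.

1.20 mol/L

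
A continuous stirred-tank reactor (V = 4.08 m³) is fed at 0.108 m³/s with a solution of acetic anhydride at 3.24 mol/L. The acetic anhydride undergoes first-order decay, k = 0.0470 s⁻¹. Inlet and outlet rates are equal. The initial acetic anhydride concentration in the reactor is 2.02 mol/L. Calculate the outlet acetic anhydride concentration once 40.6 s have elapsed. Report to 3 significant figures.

1.21 mol/L

Species balance: V dC/dt = Q C_in − Q C − k V C.
dC/dt = (Q/V) C_in − (Q/V + k) C; effective rate a = Q/V + k = 0.026471 + 0.0470 = 0.073471 s⁻¹.
C_ss = Q C_in/(Q + kV) = 1.1673 mol/L; C(t) = C_ss + (C₀ − C_ss) e^(−a t).
C(40.6) = 1.1673 + (0.85267)·e^(−0.073471·40.6) = 1.1673 + (0.85267)·0.050645 = 1.2105 mol/L.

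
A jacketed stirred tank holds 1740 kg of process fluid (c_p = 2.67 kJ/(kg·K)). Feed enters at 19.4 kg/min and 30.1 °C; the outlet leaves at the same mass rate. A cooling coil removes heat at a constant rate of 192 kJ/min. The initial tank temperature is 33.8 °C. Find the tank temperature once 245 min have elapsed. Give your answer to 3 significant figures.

26.9 °C

M c_p dT/dt = ṁ c_p (T_in − T) − Q̇.
τ = M/ṁ = 89.691 min; T_ss = T_in − Q̇/(ṁ c_p) = 30.1 − 192/(19.4·2.67) = 26.393 °C.
This is linear first-order; T(t) = T_ss + (T₀ − T_ss) e^(−t/τ).
T(245) = 26.393 + (7.4067)·e^(−245/89.691) = 26.393 + (7.4067)·0.065114 = 26.876 °C.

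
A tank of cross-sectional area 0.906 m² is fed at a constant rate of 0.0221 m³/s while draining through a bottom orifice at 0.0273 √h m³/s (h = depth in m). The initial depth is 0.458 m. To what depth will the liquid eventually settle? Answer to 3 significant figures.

0.655 m

Accumulation of liquid (constant cross-section A): A dh/dt = Q_in − 0.0273 √h. At steady state dh/dt = 0:
Q_in = 0.0273 √h_ss ⇒ √h_ss = 0.0221/0.0273 = 0.80952.
h_ss = 0.80952² = 0.65533 m. (Since h₀ = 0.458 m < h_ss, the level will rise toward this value.)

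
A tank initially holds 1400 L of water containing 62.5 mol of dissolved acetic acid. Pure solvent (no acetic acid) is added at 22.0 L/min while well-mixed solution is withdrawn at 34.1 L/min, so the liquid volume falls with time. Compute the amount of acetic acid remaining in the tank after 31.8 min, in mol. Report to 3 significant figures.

Let m(t) be the amount of acetic acid. Volume: V(t) = V₀ + (Q_in − Q_out) t = 1400 − 12.100 t; V(31.8) = 1015.2 L.
Species balance (pure solvent in): dm/dt = −Q_out · m/V(t).
Separate: dm/m = −Q_out dt/V(t) ⇒ ln(m/m₀) = −(Q_out/(Q_in−Q_out)) ln(V/V₀).
m = m₀ (V₀/V)^(Q_out/(Q_in−Q_out)) = 62.5 × (1400/1015.2)^(-2.8182) = 25.267 mol.

25.3 mol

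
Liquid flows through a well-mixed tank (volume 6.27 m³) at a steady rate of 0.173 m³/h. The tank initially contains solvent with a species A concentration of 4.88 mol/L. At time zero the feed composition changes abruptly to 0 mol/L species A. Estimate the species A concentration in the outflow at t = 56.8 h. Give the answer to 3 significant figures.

Mass balance on the solute (V constant): V dC/dt = Q(C_in − C).
Rewrite as dC/dt + C/τ = C_in/τ, τ = V/Q = 36.243 h.
This is linear first-order; C(t) = C_in + (C₀ − C_in) e^(−t/τ).
C(56.8) = 0 + (4.88 − 0)·e^(−56.8/36.243) = 0 + (4.8800)·0.20863 = 1.0181 mol/L.

1.02 mol/L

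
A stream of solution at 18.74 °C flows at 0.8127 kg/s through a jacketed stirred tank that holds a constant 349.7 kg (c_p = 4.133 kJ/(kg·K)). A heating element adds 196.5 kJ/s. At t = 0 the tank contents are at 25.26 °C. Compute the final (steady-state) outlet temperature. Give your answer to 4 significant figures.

77.24 °C

First-law balance (no shaft work): M c_p dT/dt = ṁ c_p (T_in − T) + 196.5.
At steady state dT/dt = 0 ⇒ T_ss = T_in + Q̇/(ṁ c_p) = 18.74 + 196.5/(0.8127·4.133) = 77.2415 °C.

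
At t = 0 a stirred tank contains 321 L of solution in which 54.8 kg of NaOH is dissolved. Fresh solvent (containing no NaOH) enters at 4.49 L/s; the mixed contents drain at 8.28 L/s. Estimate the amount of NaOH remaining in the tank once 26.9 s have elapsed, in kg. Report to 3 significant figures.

23.8 kg

Total volume: dV/dt = Q_in − Q_out = -3.7900 L/s, so V(t) = 321 − 3.7900 t and V(26.9) = 219.05 L.
Solute balance: dm/dt = 0 − Q_out C = −Q_out m/V(t).
dm/m = −Q_out dt/(V₀ − 3.7900 t); integrating gives ln(m/m₀) = −(Q_out/(Q_in−Q_out)) ln(V/V₀).
m = m₀ (V₀/V)^(Q_out/(Q_in−Q_out)) = 54.8 × (321/219.05)^(-2.1847) = 23.779 kg.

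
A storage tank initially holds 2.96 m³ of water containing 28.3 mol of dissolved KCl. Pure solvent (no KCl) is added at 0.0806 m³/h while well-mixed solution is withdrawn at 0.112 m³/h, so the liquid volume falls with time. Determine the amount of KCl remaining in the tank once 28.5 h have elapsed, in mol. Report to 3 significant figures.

7.84 mol

Let m(t) be the amount of KCl. Volume: V(t) = V₀ + (Q_in − Q_out) t = 2.96 − 0.031400 t; V(28.5) = 2.0651 m³.
Solute balance: dm/dt = 0 − Q_out C = −Q_out m/V(t).
dm/m = −Q_out dt/(V₀ − 0.031400 t); integrating gives ln(m/m₀) = −(Q_out/(Q_in−Q_out)) ln(V/V₀).
m = m₀ (V₀/V)^(Q_out/(Q_in−Q_out)) = 28.3 × (2.96/2.0651)^(-3.5669) = 7.8361 mol.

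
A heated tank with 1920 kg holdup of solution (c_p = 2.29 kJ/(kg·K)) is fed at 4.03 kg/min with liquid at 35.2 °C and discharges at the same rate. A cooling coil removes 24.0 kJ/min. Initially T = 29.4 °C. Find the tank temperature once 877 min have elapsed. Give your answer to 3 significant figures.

32.1 °C

Energy balance: M c_p dT/dt = ṁ c_p (T_in − T) − 24.0.
τ = M/ṁ = 476.43 min; T_ss = T_in − Q̇/(ṁ c_p) = 35.2 − 24.0/(4.03·2.29) = 32.599 °C.
Solution: T(t) = T_ss + (T₀ − T_ss) e^(−t/τ).
T(877) = 32.599 + (-3.1994)·e^(−877/476.43) = 32.599 + (-3.1994)·0.15869 = 32.092 °C.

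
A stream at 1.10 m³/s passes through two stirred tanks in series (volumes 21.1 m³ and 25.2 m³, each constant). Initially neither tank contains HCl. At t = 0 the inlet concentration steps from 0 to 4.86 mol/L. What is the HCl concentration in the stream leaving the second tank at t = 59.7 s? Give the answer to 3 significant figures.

3.77 mol/L

Species balance on tank i: dCᵢ/dt = (Cᵢ₋₁ − Cᵢ)/τᵢ with τᵢ = Vᵢ/Q.
τ₁ = 21.1/1.10 = 19.182 s; τ₂ = 25.2/1.10 = 22.909 s.
Tank 1: C₁ = C_in(1 − e^(−t/τ₁)). Tank 2 (τ₁ ≠ τ₂): C₂ = C_in[1 − (τ₁ e^(−t/τ₁) − τ₂ e^(−t/τ₂))/(τ₁ − τ₂)].
At t = 59.7: e^(−t/τ₁) = 0.044497, e^(−t/τ₂) = 0.073833.
C₂ = 4.86·[1 − (19.182·0.044497 − 22.909·0.073833)/(-3.7273)] = 4.86·0.77520 = 3.7675 mol/L.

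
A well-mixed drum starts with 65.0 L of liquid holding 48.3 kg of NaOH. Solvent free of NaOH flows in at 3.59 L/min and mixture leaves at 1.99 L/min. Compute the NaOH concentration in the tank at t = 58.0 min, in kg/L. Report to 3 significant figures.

Total volume: dV/dt = Q_in − Q_out = 1.6000 L/min, so V(t) = 65.0 + 1.6000 t and V(58.0) = 157.80 L.
Solute balance: dm/dt = 0 − Q_out C = −Q_out m/V(t).
dm/m = −Q_out dt/(V₀ + 1.6000 t); integrating gives ln(m/m₀) = −(Q_out/(Q_in−Q_out)) ln(V/V₀).
m = m₀ (V₀/V)^(Q_out/(Q_in−Q_out)) = 48.3 × (65.0/157.80)^(1.2438) = 16.027 kg.
C = m/V = 16.027/157.80 = 0.10157 kg/L.

0.102 kg/L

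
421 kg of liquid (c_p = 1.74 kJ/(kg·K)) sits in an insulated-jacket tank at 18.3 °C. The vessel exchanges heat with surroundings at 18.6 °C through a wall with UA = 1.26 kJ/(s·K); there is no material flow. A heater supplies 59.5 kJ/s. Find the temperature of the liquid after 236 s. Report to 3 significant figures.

34.2 °C

M c_p dT/dt = −UA(T − T_amb) + Q̇.
dT/dt = (T_ss − T)/τ with T_ss = T_amb + Q̇/UA = 18.6 + 59.5/1.26 = 65.822 °C, τ = M c_p/UA = 421·1.74/1.26 = 581.38 s.
This is linear first-order; T(t) = T_ss + (T₀ − T_ss) e^(−t/τ).
T(236) = 65.822 + (-47.522)·0.66636 = 34.155 °C.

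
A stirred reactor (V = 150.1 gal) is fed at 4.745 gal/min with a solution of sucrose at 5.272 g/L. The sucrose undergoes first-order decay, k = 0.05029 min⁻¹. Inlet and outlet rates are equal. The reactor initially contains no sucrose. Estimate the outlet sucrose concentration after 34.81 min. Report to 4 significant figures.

1.917 g/L

V dC/dt = Q(C_in − C) − k V C.
This is linear with rate a = Q/V + k = 0.0819023 min⁻¹.
C_ss = Q C_in/(Q + kV) = 2.03486 g/L; C(t) = C_ss + (C₀ − C_ss) e^(−a t).
C(34.81) = 2.03486 + (-2.03486)·e^(−0.0819023·34.81) = 2.03486 + (-2.03486)·0.0577855 = 1.91728 g/L.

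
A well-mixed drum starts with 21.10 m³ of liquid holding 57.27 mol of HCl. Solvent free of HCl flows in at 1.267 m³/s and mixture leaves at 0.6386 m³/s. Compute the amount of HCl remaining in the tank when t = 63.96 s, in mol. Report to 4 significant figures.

Let m(t) be the amount of HCl. Volume: V(t) = V₀ + (Q_in − Q_out) t = 21.10 + 0.628400 t; V(63.96) = 61.2925 m³.
Species balance (pure solvent in): dm/dt = −Q_out · m/V(t).
dm/m = −Q_out dt/(V₀ + 0.628400 t); integrating gives ln(m/m₀) = −(Q_out/(Q_in−Q_out)) ln(V/V₀).
m = m₀ (V₀/V)^(Q_out/(Q_in−Q_out)) = 57.27 × (21.10/61.2925)^(1.01623) = 19.3769 mol.

19.38 mol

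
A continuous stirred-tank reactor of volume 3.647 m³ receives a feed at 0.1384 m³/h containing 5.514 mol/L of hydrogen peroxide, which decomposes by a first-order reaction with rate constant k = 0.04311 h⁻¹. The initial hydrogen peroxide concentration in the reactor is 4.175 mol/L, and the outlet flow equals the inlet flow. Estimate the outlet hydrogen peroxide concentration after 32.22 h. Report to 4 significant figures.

2.698 mol/L

V dC/dt = Q(C_in − C) − k V C.
dC/dt = (Q/V) C_in − (Q/V + k) C; effective rate a = Q/V + k = 0.0379490 + 0.04311 = 0.0810590 h⁻¹.
C_ss = Q C_in/(Q + kV) = 2.58146 mol/L; C(t) = C_ss + (C₀ − C_ss) e^(−a t).
C(32.22) = 2.58146 + (1.59354)·e^(−0.0810590·32.22) = 2.58146 + (1.59354)·0.0734081 = 2.69844 mol/L.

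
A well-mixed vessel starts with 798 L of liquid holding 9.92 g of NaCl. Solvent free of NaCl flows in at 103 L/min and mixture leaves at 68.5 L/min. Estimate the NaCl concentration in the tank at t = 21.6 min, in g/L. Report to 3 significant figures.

0.00174 g/L

Total volume: dV/dt = Q_in − Q_out = 34.500 L/min, so V(t) = 798 + 34.500 t and V(21.6) = 1543.2 L.
Species balance (pure solvent in): dm/dt = −Q_out · m/V(t).
dm/m = −Q_out dt/(V₀ + 34.500 t); integrating gives ln(m/m₀) = −(Q_out/(Q_in−Q_out)) ln(V/V₀).
m = m₀ (V₀/V)^(Q_out/(Q_in−Q_out)) = 9.92 × (798/1543.2)^(1.9855) = 2.6781 g.
C = m/V = 2.6781/1543.2 = 0.0017354 g/L.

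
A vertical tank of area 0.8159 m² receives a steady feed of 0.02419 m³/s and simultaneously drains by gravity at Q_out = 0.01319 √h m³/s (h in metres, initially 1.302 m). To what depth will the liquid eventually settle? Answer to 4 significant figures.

Level balance: A dh/dt = 0.02419 − 0.01319 √h. Setting dh/dt = 0:
Q_in = 0.01319 √h_ss ⇒ √h_ss = 0.02419/0.01319 = 1.83397.
h_ss = 1.83397² = 3.36343 m. (Since h₀ = 1.302 m < h_ss, the level will rise toward this value.)

3.363 m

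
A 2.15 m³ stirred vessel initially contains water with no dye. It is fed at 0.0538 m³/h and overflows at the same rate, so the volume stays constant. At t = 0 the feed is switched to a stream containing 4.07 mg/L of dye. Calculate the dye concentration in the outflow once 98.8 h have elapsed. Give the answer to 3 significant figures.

Accumulation = in − out for the solute gives V dC/dt = Q(C_in − C).
Rewrite as dC/dt + C/τ = C_in/τ, τ = V/Q = 39.963 h.
Integrating: C(t) = C_in + (C₀ − C_in) e^(−t/τ).
C(98.8) = 4.07 + (0 − 4.07)·e^(−98.8/39.963) = 4.07 + (-4.0700)·0.084391 = 3.7265 mg/L.

3.73 mg/L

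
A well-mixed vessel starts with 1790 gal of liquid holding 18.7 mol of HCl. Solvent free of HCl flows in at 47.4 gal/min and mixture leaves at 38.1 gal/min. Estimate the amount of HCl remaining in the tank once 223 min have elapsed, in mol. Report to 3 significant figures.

Let m(t) be the amount of HCl. Volume: V(t) = V₀ + (Q_in − Q_out) t = 1790 + 9.3000 t; V(223) = 3863.9 gal.
No HCl enters, so dm/dt = −Q_out · (m/V).
dm/m = −Q_out dt/(V₀ + 9.3000 t); integrating gives ln(m/m₀) = −(Q_out/(Q_in−Q_out)) ln(V/V₀).
m = m₀ (V₀/V)^(Q_out/(Q_in−Q_out)) = 18.7 × (1790/3863.9)^(4.0968) = 0.79949 mol.

0.799 mol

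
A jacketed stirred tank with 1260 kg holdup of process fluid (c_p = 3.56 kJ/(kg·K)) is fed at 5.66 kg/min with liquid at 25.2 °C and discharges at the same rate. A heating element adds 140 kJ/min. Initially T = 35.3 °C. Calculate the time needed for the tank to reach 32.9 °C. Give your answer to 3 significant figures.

319 min

M c_p dT/dt = ṁ c_p (T_in − T) + Q̇.
τ = M/ṁ = 222.61 min; T_ss = T_in + Q̇/(ṁ c_p) = 32.148 °C.
T(t) = T_ss + (T₀ − T_ss) e^(−t/τ). Set T = 32.9:
e^(−t/τ) = (32.9 − 32.148)/(35.3 − 32.148) = 0.23857
t = −222.61 · ln(0.23857) = 319.03 min.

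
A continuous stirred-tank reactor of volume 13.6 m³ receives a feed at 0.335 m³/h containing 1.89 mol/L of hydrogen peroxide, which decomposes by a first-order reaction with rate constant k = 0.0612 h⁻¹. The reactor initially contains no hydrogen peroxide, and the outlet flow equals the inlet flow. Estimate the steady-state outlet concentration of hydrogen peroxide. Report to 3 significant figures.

0.542 mol/L

V dC/dt = Q(C_in − C) − k V C.
At steady state: 0 = Q C_in − (Q + kV) C_ss, so C_ss = Q C_in/(Q + kV).
C_ss = 0.335·1.89/(0.335 + 0.0612·13.6) = 0.63315/1.1673 = 0.54240 mol/L.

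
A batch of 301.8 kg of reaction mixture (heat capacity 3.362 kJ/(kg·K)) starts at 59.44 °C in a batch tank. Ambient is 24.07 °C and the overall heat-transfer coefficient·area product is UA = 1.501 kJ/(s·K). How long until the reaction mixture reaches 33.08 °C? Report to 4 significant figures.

924.4 s

Lumped-capacitance energy balance: M c_p dT/dt = UA(T_amb − T).
τ = M c_p/UA = 675.984 s; T_ss = T_amb = 24.0700 °C.
T(t) = T_ss + (T₀ − T_ss)e^(−t/τ); set T = 33.08:
t = −τ ln[(T − T_ss)/(T₀ − T_ss)] = −675.984 · ln(0.254736) = 924.427 s.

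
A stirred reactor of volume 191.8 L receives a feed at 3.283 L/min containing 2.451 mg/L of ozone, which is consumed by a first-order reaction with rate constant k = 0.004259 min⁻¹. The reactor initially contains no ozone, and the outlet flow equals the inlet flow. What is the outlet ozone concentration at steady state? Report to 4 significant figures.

Species balance: V dC/dt = Q C_in − Q C − k V C.
Steady state (dC/dt = 0): C_ss = Q C_in/(Q + kV) = C_in/(1 + kV/Q).
C_ss = 3.283·2.451/(3.283 + 0.004259·191.8) = 8.04663/4.09988 = 1.96265 mg/L.

1.963 mg/L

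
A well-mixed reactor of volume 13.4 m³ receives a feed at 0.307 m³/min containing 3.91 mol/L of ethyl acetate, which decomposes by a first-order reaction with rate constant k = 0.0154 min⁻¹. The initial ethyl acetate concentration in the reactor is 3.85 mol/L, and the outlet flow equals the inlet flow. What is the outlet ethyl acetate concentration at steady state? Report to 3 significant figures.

2.34 mol/L

V dC/dt = Q(C_in − C) − k V C.
At steady state: 0 = Q C_in − (Q + kV) C_ss, so C_ss = Q C_in/(Q + kV).
C_ss = 0.307·3.91/(0.307 + 0.0154·13.4) = 1.2004/0.51336 = 2.3383 mol/L.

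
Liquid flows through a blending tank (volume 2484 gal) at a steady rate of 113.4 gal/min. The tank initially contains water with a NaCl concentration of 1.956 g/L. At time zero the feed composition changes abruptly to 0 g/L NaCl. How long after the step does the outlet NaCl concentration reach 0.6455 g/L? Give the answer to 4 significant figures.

Species balance on the tank: V dC/dt = Q(C_in − C), so τ = V/Q = 21.9048 min.
C(t) = C_in + (C₀ − C_in) e^(−t/τ). Set C = 0.6455 and solve for t:
e^(−t/τ) = (C − C_in)/(C₀ − C_in) = (0.6455 − 0)/(1.956 − 0) = 0.330010
t = −τ ln(…) = 21.9048 × 1.10863 = 24.2843 min.

24.28 min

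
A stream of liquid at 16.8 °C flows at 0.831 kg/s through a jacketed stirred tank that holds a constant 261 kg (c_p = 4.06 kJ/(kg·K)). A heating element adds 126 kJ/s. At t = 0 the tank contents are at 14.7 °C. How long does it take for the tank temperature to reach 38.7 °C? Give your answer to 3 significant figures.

M c_p dT/dt = ṁ c_p (T_in − T) + Q̇.
τ = M/ṁ = 314.08 s; T_ss = T_in + Q̇/(ṁ c_p) = 54.146 °C.
T(t) = T_ss + (T₀ − T_ss) e^(−t/τ). Set T = 38.7:
e^(−t/τ) = (38.7 − 54.146)/(14.7 − 54.146) = 0.39157
t = −314.08 · ln(0.39157) = 294.48 s.

294 s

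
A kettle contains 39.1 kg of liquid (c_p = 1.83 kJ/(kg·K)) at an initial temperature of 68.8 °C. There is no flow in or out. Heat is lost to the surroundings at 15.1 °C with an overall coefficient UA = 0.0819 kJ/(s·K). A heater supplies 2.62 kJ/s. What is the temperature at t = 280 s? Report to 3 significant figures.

62.8 °C

Energy balance: M c_p dT/dt = −UA(T − T_amb) + Q̇.
dT/dt = (T_ss − T)/τ with T_ss = T_amb + Q̇/UA = 15.1 + 2.62/0.0819 = 47.090 °C, τ = M c_p/UA = 39.1·1.83/0.0819 = 873.66 s.
Solution: T(t) = T_ss + (T₀ − T_ss) e^(−t/τ).
T(280) = 47.090 + (21.710)·0.72579 = 62.847 °C.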